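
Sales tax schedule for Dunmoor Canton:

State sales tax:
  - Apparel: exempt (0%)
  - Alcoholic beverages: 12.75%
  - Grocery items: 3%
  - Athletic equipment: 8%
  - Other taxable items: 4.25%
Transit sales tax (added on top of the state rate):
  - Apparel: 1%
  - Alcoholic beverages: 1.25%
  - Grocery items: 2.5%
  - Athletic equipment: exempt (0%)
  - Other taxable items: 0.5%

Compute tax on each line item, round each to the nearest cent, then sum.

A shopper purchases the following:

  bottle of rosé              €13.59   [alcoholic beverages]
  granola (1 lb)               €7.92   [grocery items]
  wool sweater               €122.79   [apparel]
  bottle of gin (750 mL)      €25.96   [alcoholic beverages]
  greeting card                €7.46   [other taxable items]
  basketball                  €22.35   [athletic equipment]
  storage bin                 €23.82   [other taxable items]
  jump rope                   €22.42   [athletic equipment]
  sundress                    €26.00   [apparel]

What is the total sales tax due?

Bottle of rosé €13.59: alcoholic beverages → 12.75% + 1.25% transit = 14% → €1.90
Granola (1 lb) €7.92: grocery items → 3% + 2.5% transit = 5.5% → €0.44
Wool sweater €122.79: apparel → 0% + 1% transit = 1% → €1.23
Bottle of gin (750 mL) €25.96: alcoholic beverages → 12.75% + 1.25% transit = 14% → €3.63
Greeting card €7.46: other taxable items → 4.25% + 0.5% transit = 4.75% → €0.35
Basketball €22.35: athletic equipment → 8% + 0% transit = 8% → €1.79
Storage bin €23.82: other taxable items → 4.25% + 0.5% transit = 4.75% → €1.13
Jump rope €22.42: athletic equipment → 8% + 0% transit = 8% → €1.79
Sundress €26.00: apparel → 0% + 1% transit = 1% → €0.26
Total tax = €1.90 + €0.44 + €1.23 + €3.63 + €0.35 + €1.79 + €1.13 + €1.79 + €0.26 = €12.52

€12.52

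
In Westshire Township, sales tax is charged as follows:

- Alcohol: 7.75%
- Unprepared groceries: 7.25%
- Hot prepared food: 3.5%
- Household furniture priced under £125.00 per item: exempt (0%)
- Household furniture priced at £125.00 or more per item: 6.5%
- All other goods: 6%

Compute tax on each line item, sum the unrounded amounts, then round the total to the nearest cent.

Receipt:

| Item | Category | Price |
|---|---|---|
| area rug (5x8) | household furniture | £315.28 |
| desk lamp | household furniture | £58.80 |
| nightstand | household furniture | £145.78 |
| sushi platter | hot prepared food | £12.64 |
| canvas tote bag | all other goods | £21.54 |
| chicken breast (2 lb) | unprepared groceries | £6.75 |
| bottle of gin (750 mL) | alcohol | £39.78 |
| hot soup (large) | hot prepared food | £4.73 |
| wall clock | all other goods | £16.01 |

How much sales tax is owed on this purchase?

Area rug (5x8) £315.28: household furniture, £125.00 or more → 6.5% → £20.4932
Desk lamp £58.80: household furniture, under £125.00 → 0% → £0.00
Nightstand £145.78: household furniture, £125.00 or more → 6.5% → £9.4757
Sushi platter £12.64: hot prepared food → 3.5% → £0.4424
Canvas tote bag £21.54: all other goods → 6% → £1.2924
Chicken breast (2 lb) £6.75: unprepared groceries → 7.25% → £0.489375
Bottle of gin (750 mL) £39.78: alcohol → 7.75% → £3.08295
Hot soup (large) £4.73: hot prepared food → 3.5% → £0.16555
Wall clock £16.01: all other goods → 6% → £0.9606
Unrounded tax sum = £36.402175 → £36.40

£36.40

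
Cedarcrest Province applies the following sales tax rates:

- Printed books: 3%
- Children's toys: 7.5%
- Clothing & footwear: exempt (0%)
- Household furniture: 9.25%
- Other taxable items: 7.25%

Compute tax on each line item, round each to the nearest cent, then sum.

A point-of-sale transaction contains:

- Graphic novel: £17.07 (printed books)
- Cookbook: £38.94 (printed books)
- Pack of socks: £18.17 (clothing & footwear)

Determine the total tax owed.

Graphic novel £17.07: printed books → 3% → £0.51
Cookbook £38.94: printed books → 3% → £1.17
Pack of socks £18.17: clothing & footwear → 0% → £0.00
Total tax = £0.51 + £1.17 = £1.68

£1.68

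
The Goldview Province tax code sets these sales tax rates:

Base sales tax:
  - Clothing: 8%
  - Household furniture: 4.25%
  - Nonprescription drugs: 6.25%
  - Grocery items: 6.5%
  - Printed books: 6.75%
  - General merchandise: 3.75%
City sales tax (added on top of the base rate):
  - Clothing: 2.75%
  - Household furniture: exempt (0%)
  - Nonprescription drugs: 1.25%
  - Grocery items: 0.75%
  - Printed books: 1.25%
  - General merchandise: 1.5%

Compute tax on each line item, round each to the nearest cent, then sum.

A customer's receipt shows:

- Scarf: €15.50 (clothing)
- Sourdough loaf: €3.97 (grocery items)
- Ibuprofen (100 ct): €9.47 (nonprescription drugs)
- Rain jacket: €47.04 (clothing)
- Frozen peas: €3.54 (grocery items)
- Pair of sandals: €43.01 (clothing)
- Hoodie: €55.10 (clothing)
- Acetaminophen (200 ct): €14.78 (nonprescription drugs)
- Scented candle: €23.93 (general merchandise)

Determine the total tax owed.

€20.90

Scarf €15.50: clothing → 8% + 2.75% city = 10.75% → €1.67
Sourdough loaf €3.97: grocery items → 6.5% + 0.75% city = 7.25% → €0.29
Ibuprofen (100 ct) €9.47: nonprescription drugs → 6.25% + 1.25% city = 7.5% → €0.71
Rain jacket €47.04: clothing → 8% + 2.75% city = 10.75% → €5.06
Frozen peas €3.54: grocery items → 6.5% + 0.75% city = 7.25% → €0.26
Pair of sandals €43.01: clothing → 8% + 2.75% city = 10.75% → €4.62
Hoodie €55.10: clothing → 8% + 2.75% city = 10.75% → €5.92
Acetaminophen (200 ct) €14.78: nonprescription drugs → 6.25% + 1.25% city = 7.5% → €1.11
Scented candle €23.93: general merchandise → 3.75% + 1.5% city = 5.25% → €1.26
Total tax = €1.67 + €0.29 + €0.71 + €5.06 + €0.26 + €4.62 + €5.92 + €1.11 + €1.26 = €20.90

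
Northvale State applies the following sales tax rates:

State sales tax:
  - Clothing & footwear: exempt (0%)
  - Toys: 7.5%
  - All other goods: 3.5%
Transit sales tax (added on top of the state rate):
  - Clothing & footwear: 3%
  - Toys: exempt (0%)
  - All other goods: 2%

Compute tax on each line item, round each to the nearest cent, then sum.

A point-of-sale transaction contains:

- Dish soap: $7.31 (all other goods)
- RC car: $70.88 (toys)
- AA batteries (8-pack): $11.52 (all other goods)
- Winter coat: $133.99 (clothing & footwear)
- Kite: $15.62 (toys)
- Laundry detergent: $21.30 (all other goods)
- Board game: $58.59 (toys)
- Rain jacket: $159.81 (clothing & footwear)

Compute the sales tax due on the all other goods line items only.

Dish soap $7.31: all other goods → 3.5% + 2% transit = 5.5% → $0.40
AA batteries (8-pack) $11.52: all other goods → 3.5% + 2% transit = 5.5% → $0.63
Laundry detergent $21.30: all other goods → 3.5% + 2% transit = 5.5% → $1.17
Tax on all other goods = $0.40 + $0.63 + $1.17 = $2.20

$2.20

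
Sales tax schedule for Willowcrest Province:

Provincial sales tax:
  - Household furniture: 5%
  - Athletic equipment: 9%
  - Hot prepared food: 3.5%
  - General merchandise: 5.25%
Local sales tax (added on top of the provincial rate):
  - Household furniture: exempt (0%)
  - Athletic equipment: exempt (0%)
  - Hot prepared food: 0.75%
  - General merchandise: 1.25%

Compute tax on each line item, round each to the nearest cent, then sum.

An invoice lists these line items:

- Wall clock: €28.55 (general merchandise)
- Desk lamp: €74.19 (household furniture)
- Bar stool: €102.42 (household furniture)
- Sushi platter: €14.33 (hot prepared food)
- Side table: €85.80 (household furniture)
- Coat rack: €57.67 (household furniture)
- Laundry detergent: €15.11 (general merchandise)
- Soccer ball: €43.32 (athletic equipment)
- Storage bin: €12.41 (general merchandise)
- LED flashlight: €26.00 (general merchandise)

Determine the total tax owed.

Wall clock €28.55: general merchandise → 5.25% + 1.25% local = 6.5% → €1.86
Desk lamp €74.19: household furniture → 5% + 0% local = 5% → €3.71
Bar stool €102.42: household furniture → 5% + 0% local = 5% → €5.12
Sushi platter €14.33: hot prepared food → 3.5% + 0.75% local = 4.25% → €0.61
Side table €85.80: household furniture → 5% + 0% local = 5% → €4.29
Coat rack €57.67: household furniture → 5% + 0% local = 5% → €2.88
Laundry detergent €15.11: general merchandise → 5.25% + 1.25% local = 6.5% → €0.98
Soccer ball €43.32: athletic equipment → 9% + 0% local = 9% → €3.90
Storage bin €12.41: general merchandise → 5.25% + 1.25% local = 6.5% → €0.81
LED flashlight €26.00: general merchandise → 5.25% + 1.25% local = 6.5% → €1.69
Total tax = €1.86 + €3.71 + €5.12 + €0.61 + €4.29 + €2.88 + €0.98 + €3.90 + €0.81 + €1.69 = €25.85

€25.85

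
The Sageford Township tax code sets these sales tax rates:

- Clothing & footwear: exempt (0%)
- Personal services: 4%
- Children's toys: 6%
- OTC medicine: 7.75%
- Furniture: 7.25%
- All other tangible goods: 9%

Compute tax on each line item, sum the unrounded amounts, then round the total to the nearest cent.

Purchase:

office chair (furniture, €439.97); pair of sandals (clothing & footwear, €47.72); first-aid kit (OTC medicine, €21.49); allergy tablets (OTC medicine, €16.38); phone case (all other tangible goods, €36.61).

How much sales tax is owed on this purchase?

€38.13

Office chair €439.97: furniture → 7.25% → €31.897825
Pair of sandals €47.72: clothing & footwear → 0% → €0.00
First-aid kit €21.49: OTC medicine → 7.75% → €1.665475
Allergy tablets €16.38: OTC medicine → 7.75% → €1.26945
Phone case €36.61: all other tangible goods → 9% → €3.2949
Unrounded tax sum = €38.12765 → €38.13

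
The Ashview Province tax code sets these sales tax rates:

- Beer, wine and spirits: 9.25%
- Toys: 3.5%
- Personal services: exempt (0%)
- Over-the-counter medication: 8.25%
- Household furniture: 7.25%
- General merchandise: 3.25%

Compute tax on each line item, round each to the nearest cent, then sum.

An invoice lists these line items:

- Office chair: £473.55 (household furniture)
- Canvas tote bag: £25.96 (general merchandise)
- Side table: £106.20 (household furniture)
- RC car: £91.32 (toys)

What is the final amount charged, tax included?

Office chair £473.55: household furniture → 7.25% → £34.33
Canvas tote bag £25.96: general merchandise → 3.25% → £0.84
Side table £106.20: household furniture → 7.25% → £7.70
RC car £91.32: toys → 3.5% → £3.20
Subtotal = £697.03; tax = £46.07; total due = £743.10

£743.10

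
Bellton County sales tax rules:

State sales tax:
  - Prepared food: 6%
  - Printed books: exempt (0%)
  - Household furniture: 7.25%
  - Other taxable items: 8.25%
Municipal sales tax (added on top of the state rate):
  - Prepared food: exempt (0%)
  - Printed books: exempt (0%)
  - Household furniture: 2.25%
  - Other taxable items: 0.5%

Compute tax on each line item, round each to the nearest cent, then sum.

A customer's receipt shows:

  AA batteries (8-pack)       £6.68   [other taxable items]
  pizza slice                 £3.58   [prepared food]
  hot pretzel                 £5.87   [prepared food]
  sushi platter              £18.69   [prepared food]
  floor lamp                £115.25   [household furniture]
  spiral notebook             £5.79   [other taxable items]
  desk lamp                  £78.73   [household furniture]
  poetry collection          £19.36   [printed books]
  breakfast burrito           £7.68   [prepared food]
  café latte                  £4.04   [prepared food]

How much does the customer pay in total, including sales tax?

AA batteries (8-pack) £6.68: other taxable items → 8.25% + 0.5% municipal = 8.75% → £0.58
Pizza slice £3.58: prepared food → 6% + 0% municipal = 6% → £0.21
Hot pretzel £5.87: prepared food → 6% + 0% municipal = 6% → £0.35
Sushi platter £18.69: prepared food → 6% + 0% municipal = 6% → £1.12
Floor lamp £115.25: household furniture → 7.25% + 2.25% municipal = 9.5% → £10.95
Spiral notebook £5.79: other taxable items → 8.25% + 0.5% municipal = 8.75% → £0.51
Desk lamp £78.73: household furniture → 7.25% + 2.25% municipal = 9.5% → £7.48
Poetry collection £19.36: printed books → 0% + 0% municipal = 0% → £0.00
Breakfast burrito £7.68: prepared food → 6% + 0% municipal = 6% → £0.46
Café latte £4.04: prepared food → 6% + 0% municipal = 6% → £0.24
Subtotal = £265.67; tax = £21.90; total due = £287.57

£287.57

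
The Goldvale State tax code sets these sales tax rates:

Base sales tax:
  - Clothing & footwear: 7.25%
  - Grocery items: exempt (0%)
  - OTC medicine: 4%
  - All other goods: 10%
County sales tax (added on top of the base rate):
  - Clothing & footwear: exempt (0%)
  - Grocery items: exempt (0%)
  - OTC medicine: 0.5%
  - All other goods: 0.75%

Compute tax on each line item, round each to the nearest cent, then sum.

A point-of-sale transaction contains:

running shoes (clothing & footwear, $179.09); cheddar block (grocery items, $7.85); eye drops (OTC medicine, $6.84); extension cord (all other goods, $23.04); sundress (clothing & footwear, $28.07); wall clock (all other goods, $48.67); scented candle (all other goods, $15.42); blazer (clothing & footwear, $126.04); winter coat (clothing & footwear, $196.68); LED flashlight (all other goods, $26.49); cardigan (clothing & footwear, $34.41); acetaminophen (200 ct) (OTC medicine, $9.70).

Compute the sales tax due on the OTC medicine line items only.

Eye drops $6.84: OTC medicine → 4% + 0.5% county = 4.5% → $0.31
Acetaminophen (200 ct) $9.70: OTC medicine → 4% + 0.5% county = 4.5% → $0.44
Tax on OTC medicine = $0.31 + $0.44 = $0.75

$0.75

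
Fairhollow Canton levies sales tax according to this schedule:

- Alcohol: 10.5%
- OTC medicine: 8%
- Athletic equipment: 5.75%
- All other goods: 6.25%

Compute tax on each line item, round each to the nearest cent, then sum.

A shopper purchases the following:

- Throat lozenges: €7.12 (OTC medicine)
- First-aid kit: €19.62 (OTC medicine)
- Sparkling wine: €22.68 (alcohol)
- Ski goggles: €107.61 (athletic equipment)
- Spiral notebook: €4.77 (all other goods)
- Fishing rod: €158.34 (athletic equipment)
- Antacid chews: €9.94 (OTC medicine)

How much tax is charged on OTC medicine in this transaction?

€2.94

Throat lozenges €7.12: OTC medicine → 8% → €0.57
First-aid kit €19.62: OTC medicine → 8% → €1.57
Antacid chews €9.94: OTC medicine → 8% → €0.80
Tax on OTC medicine = €0.57 + €1.57 + €0.80 = €2.94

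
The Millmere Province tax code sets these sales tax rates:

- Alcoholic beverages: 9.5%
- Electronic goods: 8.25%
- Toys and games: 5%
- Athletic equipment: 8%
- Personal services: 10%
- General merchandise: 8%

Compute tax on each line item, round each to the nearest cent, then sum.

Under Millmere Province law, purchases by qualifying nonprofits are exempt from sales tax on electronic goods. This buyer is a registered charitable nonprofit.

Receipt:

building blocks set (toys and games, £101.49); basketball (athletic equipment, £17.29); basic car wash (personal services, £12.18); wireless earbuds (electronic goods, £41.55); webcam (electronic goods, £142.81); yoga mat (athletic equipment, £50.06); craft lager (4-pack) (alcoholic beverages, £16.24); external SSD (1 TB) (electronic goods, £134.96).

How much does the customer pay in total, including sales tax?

Building blocks set £101.49: toys and games → 5% → £5.07
Basketball £17.29: athletic equipment → 8% → £1.38
Basic car wash £12.18: personal services → 10% → £1.22
Wireless earbuds £41.55: electronic goods, buyer-exempt → 0% → £0.00
Webcam £142.81: electronic goods, buyer-exempt → 0% → £0.00
Yoga mat £50.06: athletic equipment → 8% → £4.00
Craft lager (4-pack) £16.24: alcoholic beverages → 9.5% → £1.54
External SSD (1 TB) £134.96: electronic goods, buyer-exempt → 0% → £0.00
Subtotal = £516.58; tax = £13.21; total due = £529.79

£529.79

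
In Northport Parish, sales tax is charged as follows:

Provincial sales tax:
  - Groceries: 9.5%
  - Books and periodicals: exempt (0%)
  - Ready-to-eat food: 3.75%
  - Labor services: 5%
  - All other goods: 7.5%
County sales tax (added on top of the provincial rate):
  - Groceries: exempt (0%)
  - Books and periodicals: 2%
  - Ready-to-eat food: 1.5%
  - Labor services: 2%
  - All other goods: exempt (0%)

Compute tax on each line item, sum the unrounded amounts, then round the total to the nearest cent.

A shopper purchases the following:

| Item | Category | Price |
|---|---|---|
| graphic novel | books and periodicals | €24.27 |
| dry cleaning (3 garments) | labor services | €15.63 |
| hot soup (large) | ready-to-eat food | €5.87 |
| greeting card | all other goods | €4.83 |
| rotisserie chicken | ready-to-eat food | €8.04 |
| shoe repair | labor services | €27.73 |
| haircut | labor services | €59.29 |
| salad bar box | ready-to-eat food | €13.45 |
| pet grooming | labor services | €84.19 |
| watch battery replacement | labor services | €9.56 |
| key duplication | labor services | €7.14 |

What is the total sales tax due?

Graphic novel €24.27: books and periodicals → 0% + 2% county = 2% → €0.4854
Dry cleaning (3 garments) €15.63: labor services → 5% + 2% county = 7% → €1.0941
Hot soup (large) €5.87: ready-to-eat food → 3.75% + 1.5% county = 5.25% → €0.308175
Greeting card €4.83: all other goods → 7.5% + 0% county = 7.5% → €0.36225
Rotisserie chicken €8.04: ready-to-eat food → 3.75% + 1.5% county = 5.25% → €0.4221
Shoe repair €27.73: labor services → 5% + 2% county = 7% → €1.9411
Haircut €59.29: labor services → 5% + 2% county = 7% → €4.1503
Salad bar box €13.45: ready-to-eat food → 3.75% + 1.5% county = 5.25% → €0.706125
Pet grooming €84.19: labor services → 5% + 2% county = 7% → €5.8933
Watch battery replacement €9.56: labor services → 5% + 2% county = 7% → €0.6692
Key duplication €7.14: labor services → 5% + 2% county = 7% → €0.4998
Unrounded tax sum = €16.53185 → €16.53

€16.53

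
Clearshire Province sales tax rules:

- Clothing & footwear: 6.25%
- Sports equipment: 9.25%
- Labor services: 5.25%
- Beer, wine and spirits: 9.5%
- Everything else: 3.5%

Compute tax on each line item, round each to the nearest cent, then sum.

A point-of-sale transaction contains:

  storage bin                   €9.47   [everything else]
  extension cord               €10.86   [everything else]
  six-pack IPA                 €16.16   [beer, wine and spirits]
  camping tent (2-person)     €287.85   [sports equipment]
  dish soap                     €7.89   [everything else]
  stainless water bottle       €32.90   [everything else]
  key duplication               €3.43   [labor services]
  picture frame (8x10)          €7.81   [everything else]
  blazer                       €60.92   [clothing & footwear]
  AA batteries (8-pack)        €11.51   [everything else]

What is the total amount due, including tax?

€483.77

Storage bin €9.47: everything else → 3.5% → €0.33
Extension cord €10.86: everything else → 3.5% → €0.38
Six-pack IPA €16.16: beer, wine and spirits → 9.5% → €1.54
Camping tent (2-person) €287.85: sports equipment → 9.25% → €26.63
Dish soap €7.89: everything else → 3.5% → €0.28
Stainless water bottle €32.90: everything else → 3.5% → €1.15
Key duplication €3.43: labor services → 5.25% → €0.18
Picture frame (8x10) €7.81: everything else → 3.5% → €0.27
Blazer €60.92: clothing & footwear → 6.25% → €3.81
AA batteries (8-pack) €11.51: everything else → 3.5% → €0.40
Subtotal = €448.80; tax = €34.97; total due = €483.77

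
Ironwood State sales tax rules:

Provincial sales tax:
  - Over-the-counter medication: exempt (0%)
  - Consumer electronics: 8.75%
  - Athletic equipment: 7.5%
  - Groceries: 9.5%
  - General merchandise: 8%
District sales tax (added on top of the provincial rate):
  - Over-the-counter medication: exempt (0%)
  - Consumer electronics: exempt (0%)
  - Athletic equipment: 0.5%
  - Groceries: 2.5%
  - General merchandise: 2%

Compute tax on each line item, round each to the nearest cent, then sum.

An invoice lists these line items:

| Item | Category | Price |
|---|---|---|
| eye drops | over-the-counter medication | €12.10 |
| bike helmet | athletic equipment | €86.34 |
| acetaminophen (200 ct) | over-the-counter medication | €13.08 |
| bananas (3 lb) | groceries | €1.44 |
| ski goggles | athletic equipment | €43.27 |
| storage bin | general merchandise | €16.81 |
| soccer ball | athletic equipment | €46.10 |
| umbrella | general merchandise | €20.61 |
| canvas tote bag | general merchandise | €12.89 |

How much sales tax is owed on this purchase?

€19.26

Eye drops €12.10: over-the-counter medication → 0% + 0% district = 0% → €0.00
Bike helmet €86.34: athletic equipment → 7.5% + 0.5% district = 8% → €6.91
Acetaminophen (200 ct) €13.08: over-the-counter medication → 0% + 0% district = 0% → €0.00
Bananas (3 lb) €1.44: groceries → 9.5% + 2.5% district = 12% → €0.17
Ski goggles €43.27: athletic equipment → 7.5% + 0.5% district = 8% → €3.46
Storage bin €16.81: general merchandise → 8% + 2% district = 10% → €1.68
Soccer ball €46.10: athletic equipment → 7.5% + 0.5% district = 8% → €3.69
Umbrella €20.61: general merchandise → 8% + 2% district = 10% → €2.06
Canvas tote bag €12.89: general merchandise → 8% + 2% district = 10% → €1.29
Total tax = €6.91 + €0.17 + €3.46 + €1.68 + €3.69 + €2.06 + €1.29 = €19.26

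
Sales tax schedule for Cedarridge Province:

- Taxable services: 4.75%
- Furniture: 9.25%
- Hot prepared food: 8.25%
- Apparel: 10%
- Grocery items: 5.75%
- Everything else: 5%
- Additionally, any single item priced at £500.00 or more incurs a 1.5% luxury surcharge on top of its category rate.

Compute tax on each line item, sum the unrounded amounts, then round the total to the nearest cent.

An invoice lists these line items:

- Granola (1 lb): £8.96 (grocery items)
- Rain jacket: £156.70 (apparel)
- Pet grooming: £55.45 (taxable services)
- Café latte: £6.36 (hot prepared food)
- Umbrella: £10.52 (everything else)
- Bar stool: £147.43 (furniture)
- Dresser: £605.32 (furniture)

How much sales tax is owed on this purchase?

Granola (1 lb) £8.96: grocery items → 5.75% → £0.5152
Rain jacket £156.70: apparel → 10% → £15.67
Pet grooming £55.45: taxable services → 4.75% → £2.633875
Café latte £6.36: hot prepared food → 8.25% → £0.5247
Umbrella £10.52: everything else → 5% → £0.526
Bar stool £147.43: furniture → 9.25% → £13.637275
Dresser £605.32: furniture → 9.25% + 1.5% surcharge = 10.75% → £65.0719
Unrounded tax sum = £98.57895 → £98.58

£98.58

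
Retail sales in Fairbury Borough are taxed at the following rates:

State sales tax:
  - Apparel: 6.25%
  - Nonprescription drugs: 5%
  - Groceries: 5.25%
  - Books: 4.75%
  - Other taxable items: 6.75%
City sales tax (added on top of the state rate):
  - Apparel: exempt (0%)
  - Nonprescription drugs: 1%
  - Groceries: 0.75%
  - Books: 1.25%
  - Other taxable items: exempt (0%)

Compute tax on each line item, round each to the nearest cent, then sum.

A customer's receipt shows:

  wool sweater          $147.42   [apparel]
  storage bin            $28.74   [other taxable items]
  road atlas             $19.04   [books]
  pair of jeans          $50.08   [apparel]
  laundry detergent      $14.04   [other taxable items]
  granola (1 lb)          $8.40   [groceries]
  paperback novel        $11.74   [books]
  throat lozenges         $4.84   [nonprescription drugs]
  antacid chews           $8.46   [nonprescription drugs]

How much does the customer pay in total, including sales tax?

Wool sweater $147.42: apparel → 6.25% + 0% city = 6.25% → $9.21
Storage bin $28.74: other taxable items → 6.75% + 0% city = 6.75% → $1.94
Road atlas $19.04: books → 4.75% + 1.25% city = 6% → $1.14
Pair of jeans $50.08: apparel → 6.25% + 0% city = 6.25% → $3.13
Laundry detergent $14.04: other taxable items → 6.75% + 0% city = 6.75% → $0.95
Granola (1 lb) $8.40: groceries → 5.25% + 0.75% city = 6% → $0.50
Paperback novel $11.74: books → 4.75% + 1.25% city = 6% → $0.70
Throat lozenges $4.84: nonprescription drugs → 5% + 1% city = 6% → $0.29
Antacid chews $8.46: nonprescription drugs → 5% + 1% city = 6% → $0.51
Subtotal = $292.76; tax = $18.37; total due = $311.13

$311.13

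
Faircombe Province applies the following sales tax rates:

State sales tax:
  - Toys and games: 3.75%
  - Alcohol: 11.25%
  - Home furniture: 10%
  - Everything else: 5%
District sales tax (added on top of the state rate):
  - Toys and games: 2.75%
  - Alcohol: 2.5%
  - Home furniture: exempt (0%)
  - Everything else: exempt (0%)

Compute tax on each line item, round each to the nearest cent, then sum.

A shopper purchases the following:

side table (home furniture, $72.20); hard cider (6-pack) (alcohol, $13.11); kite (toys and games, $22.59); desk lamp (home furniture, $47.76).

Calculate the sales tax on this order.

Side table $72.20: home furniture → 10% + 0% district = 10% → $7.22
Hard cider (6-pack) $13.11: alcohol → 11.25% + 2.5% district = 13.75% → $1.80
Kite $22.59: toys and games → 3.75% + 2.75% district = 6.5% → $1.47
Desk lamp $47.76: home furniture → 10% + 0% district = 10% → $4.78
Total tax = $7.22 + $1.80 + $1.47 + $4.78 = $15.27

$15.27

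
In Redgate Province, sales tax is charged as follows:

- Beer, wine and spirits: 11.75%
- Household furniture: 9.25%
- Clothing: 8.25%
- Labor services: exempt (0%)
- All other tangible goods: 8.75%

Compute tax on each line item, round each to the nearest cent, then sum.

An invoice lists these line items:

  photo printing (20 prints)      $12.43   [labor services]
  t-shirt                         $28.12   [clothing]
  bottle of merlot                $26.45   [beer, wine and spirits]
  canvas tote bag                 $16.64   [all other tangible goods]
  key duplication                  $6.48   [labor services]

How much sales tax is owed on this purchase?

Photo printing (20 prints) $12.43: labor services → 0% → $0.00
T-shirt $28.12: clothing → 8.25% → $2.32
Bottle of merlot $26.45: beer, wine and spirits → 11.75% → $3.11
Canvas tote bag $16.64: all other tangible goods → 8.75% → $1.46
Key duplication $6.48: labor services → 0% → $0.00
Total tax = $2.32 + $3.11 + $1.46 = $6.89

$6.89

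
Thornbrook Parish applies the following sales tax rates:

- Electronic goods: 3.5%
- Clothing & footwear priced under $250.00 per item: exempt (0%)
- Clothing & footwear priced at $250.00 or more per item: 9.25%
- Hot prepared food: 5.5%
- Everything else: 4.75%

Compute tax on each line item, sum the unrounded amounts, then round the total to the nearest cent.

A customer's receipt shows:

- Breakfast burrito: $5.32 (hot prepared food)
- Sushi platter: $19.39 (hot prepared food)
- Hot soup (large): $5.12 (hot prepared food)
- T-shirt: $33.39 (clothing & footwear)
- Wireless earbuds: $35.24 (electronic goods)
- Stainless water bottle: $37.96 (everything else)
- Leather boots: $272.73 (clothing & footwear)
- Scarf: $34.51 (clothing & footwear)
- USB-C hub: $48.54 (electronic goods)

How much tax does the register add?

Breakfast burrito $5.32: hot prepared food → 5.5% → $0.2926
Sushi platter $19.39: hot prepared food → 5.5% → $1.06645
Hot soup (large) $5.12: hot prepared food → 5.5% → $0.2816
T-shirt $33.39: clothing & footwear, under $250.00 → 0% → $0.00
Wireless earbuds $35.24: electronic goods → 3.5% → $1.2334
Stainless water bottle $37.96: everything else → 4.75% → $1.8031
Leather boots $272.73: clothing & footwear, $250.00 or more → 9.25% → $25.227525
Scarf $34.51: clothing & footwear, under $250.00 → 0% → $0.00
USB-C hub $48.54: electronic goods → 3.5% → $1.6989
Unrounded tax sum = $31.603575 → $31.60

$31.60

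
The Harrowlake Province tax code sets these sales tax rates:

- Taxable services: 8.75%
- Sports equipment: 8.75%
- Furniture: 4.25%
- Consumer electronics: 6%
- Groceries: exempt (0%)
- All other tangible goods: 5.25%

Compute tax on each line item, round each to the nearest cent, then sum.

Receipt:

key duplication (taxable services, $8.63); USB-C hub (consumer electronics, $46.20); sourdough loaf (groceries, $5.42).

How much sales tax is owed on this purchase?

$3.53

Key duplication $8.63: taxable services → 8.75% → $0.76
USB-C hub $46.20: consumer electronics → 6% → $2.77
Sourdough loaf $5.42: groceries → 0% → $0.00
Total tax = $0.76 + $2.77 = $3.53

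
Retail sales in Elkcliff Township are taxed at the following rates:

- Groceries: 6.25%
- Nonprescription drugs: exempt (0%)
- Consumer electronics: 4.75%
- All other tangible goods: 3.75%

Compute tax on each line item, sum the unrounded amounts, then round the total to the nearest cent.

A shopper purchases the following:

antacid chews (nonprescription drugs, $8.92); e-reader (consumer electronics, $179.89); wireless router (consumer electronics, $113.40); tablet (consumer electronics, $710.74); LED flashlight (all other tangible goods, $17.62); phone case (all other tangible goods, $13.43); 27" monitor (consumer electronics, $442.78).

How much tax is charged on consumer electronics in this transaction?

$68.72

E-reader $179.89: consumer electronics → 4.75% → $8.544775
Wireless router $113.40: consumer electronics → 4.75% → $5.3865
Tablet $710.74: consumer electronics → 4.75% → $33.76015
27" monitor $442.78: consumer electronics → 4.75% → $21.03205
Tax on consumer electronics: unrounded sum = $68.723475 → $68.72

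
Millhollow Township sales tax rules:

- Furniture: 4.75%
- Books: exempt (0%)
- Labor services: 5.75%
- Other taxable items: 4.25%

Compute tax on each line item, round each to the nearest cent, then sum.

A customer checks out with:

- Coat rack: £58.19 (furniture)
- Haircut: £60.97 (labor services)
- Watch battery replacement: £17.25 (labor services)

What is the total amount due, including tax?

£143.67

Coat rack £58.19: furniture → 4.75% → £2.76
Haircut £60.97: labor services → 5.75% → £3.51
Watch battery replacement £17.25: labor services → 5.75% → £0.99
Subtotal = £136.41; tax = £7.26; total due = £143.67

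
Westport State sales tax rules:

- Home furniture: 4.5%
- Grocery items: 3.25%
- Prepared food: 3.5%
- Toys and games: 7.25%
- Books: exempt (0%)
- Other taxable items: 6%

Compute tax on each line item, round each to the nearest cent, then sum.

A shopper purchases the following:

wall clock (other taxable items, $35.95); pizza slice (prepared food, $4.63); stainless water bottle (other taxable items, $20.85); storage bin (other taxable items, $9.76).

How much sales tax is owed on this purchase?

$4.16

Wall clock $35.95: other taxable items → 6% → $2.16
Pizza slice $4.63: prepared food → 3.5% → $0.16
Stainless water bottle $20.85: other taxable items → 6% → $1.25
Storage bin $9.76: other taxable items → 6% → $0.59
Total tax = $2.16 + $0.16 + $1.25 + $0.59 = $4.16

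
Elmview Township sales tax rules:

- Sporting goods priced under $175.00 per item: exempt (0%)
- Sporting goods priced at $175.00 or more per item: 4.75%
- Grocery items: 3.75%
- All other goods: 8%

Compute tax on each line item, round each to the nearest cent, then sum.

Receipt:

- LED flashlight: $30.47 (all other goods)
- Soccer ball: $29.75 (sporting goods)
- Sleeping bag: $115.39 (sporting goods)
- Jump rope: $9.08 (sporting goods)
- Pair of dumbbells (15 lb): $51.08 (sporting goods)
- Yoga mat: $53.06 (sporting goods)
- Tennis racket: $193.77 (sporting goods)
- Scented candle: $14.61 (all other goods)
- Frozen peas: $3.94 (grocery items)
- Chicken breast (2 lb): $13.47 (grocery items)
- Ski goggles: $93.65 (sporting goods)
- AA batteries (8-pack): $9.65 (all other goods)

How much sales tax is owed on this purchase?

$14.24

LED flashlight $30.47: all other goods → 8% → $2.44
Soccer ball $29.75: sporting goods, under $175.00 → 0% → $0.00
Sleeping bag $115.39: sporting goods, under $175.00 → 0% → $0.00
Jump rope $9.08: sporting goods, under $175.00 → 0% → $0.00
Pair of dumbbells (15 lb) $51.08: sporting goods, under $175.00 → 0% → $0.00
Yoga mat $53.06: sporting goods, under $175.00 → 0% → $0.00
Tennis racket $193.77: sporting goods, $175.00 or more → 4.75% → $9.20
Scented candle $14.61: all other goods → 8% → $1.17
Frozen peas $3.94: grocery items → 3.75% → $0.15
Chicken breast (2 lb) $13.47: grocery items → 3.75% → $0.51
Ski goggles $93.65: sporting goods, under $175.00 → 0% → $0.00
AA batteries (8-pack) $9.65: all other goods → 8% → $0.77
Total tax = $2.44 + $9.20 + $1.17 + $0.15 + $0.51 + $0.77 = $14.24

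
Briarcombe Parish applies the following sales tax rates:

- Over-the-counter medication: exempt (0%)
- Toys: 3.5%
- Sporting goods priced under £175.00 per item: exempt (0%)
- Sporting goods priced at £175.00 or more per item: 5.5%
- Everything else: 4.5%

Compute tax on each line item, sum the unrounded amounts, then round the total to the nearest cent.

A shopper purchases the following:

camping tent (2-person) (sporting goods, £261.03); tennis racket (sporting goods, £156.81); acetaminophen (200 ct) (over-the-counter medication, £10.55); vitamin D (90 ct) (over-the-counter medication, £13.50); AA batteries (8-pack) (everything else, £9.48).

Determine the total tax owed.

£14.78

Camping tent (2-person) £261.03: sporting goods, £175.00 or more → 5.5% → £14.35665
Tennis racket £156.81: sporting goods, under £175.00 → 0% → £0.00
Acetaminophen (200 ct) £10.55: over-the-counter medication → 0% → £0.00
Vitamin D (90 ct) £13.50: over-the-counter medication → 0% → £0.00
AA batteries (8-pack) £9.48: everything else → 4.5% → £0.4266
Unrounded tax sum = £14.78325 → £14.78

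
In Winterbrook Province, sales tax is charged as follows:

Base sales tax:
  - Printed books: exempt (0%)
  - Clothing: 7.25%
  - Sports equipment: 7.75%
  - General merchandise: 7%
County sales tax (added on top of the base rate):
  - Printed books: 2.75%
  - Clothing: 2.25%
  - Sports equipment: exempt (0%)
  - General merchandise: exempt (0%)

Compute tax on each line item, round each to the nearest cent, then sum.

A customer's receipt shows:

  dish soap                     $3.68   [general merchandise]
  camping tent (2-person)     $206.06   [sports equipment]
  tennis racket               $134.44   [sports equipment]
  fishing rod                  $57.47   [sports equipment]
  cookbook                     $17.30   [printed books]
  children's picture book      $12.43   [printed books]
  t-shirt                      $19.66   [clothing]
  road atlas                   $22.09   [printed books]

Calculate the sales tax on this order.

$34.40

Dish soap $3.68: general merchandise → 7% + 0% county = 7% → $0.26
Camping tent (2-person) $206.06: sports equipment → 7.75% + 0% county = 7.75% → $15.97
Tennis racket $134.44: sports equipment → 7.75% + 0% county = 7.75% → $10.42
Fishing rod $57.47: sports equipment → 7.75% + 0% county = 7.75% → $4.45
Cookbook $17.30: printed books → 0% + 2.75% county = 2.75% → $0.48
Children's picture book $12.43: printed books → 0% + 2.75% county = 2.75% → $0.34
T-shirt $19.66: clothing → 7.25% + 2.25% county = 9.5% → $1.87
Road atlas $22.09: printed books → 0% + 2.75% county = 2.75% → $0.61
Total tax = $0.26 + $15.97 + $10.42 + $4.45 + $0.48 + $0.34 + $1.87 + $0.61 = $34.40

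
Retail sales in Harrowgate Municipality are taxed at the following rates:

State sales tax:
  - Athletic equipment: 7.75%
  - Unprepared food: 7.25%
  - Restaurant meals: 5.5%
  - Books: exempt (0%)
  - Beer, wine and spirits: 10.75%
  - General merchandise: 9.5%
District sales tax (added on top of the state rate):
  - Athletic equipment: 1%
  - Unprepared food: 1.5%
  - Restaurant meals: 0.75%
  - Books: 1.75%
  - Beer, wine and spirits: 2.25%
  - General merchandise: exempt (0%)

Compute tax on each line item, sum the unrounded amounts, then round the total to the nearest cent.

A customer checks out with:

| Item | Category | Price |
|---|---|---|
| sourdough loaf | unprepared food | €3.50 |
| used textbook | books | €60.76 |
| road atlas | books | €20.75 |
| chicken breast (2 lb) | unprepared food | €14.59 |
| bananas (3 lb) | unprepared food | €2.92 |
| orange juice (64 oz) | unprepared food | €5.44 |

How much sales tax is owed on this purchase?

Sourdough loaf €3.50: unprepared food → 7.25% + 1.5% district = 8.75% → €0.30625
Used textbook €60.76: books → 0% + 1.75% district = 1.75% → €1.0633
Road atlas €20.75: books → 0% + 1.75% district = 1.75% → €0.363125
Chicken breast (2 lb) €14.59: unprepared food → 7.25% + 1.5% district = 8.75% → €1.276625
Bananas (3 lb) €2.92: unprepared food → 7.25% + 1.5% district = 8.75% → €0.2555
Orange juice (64 oz) €5.44: unprepared food → 7.25% + 1.5% district = 8.75% → €0.476
Unrounded tax sum = €3.7408 → €3.74

€3.74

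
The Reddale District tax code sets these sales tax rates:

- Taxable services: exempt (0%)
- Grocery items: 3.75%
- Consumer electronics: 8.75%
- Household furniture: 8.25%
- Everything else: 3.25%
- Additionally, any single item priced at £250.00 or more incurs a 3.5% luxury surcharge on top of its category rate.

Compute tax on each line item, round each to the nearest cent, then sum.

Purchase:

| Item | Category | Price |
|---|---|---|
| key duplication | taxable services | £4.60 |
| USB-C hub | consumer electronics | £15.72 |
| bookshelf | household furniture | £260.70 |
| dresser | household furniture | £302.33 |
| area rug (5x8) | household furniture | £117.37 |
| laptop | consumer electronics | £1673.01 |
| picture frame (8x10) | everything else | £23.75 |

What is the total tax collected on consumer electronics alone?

£206.32

USB-C hub £15.72: consumer electronics → 8.75% → £1.38
Laptop £1673.01: consumer electronics → 8.75% + 3.5% surcharge = 12.25% → £204.94
Tax on consumer electronics = £1.38 + £204.94 = £206.32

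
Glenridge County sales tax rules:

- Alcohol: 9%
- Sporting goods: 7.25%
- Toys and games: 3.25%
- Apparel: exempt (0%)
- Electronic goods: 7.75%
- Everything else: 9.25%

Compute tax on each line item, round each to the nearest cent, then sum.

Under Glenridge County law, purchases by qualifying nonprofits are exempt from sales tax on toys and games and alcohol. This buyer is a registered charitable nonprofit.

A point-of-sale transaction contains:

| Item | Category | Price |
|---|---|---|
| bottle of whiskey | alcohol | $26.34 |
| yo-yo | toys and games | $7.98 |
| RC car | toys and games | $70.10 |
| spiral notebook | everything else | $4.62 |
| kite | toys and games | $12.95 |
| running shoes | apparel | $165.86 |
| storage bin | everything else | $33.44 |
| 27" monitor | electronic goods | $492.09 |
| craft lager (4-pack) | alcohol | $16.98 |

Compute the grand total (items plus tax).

$872.02

Bottle of whiskey $26.34: alcohol, buyer-exempt → 0% → $0.00
Yo-yo $7.98: toys and games, buyer-exempt → 0% → $0.00
RC car $70.10: toys and games, buyer-exempt → 0% → $0.00
Spiral notebook $4.62: everything else → 9.25% → $0.43
Kite $12.95: toys and games, buyer-exempt → 0% → $0.00
Running shoes $165.86: apparel → 0% → $0.00
Storage bin $33.44: everything else → 9.25% → $3.09
27" monitor $492.09: electronic goods → 7.75% → $38.14
Craft lager (4-pack) $16.98: alcohol, buyer-exempt → 0% → $0.00
Subtotal = $830.36; tax = $41.66; total due = $872.02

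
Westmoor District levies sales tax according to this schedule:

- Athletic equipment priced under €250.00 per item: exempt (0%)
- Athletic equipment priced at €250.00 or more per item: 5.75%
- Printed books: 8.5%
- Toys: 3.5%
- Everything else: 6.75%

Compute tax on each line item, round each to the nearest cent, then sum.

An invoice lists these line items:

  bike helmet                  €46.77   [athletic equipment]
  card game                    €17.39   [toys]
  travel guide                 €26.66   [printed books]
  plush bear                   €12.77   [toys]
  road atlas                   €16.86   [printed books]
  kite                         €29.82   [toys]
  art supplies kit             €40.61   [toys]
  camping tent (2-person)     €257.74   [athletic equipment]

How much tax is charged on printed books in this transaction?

Travel guide €26.66: printed books → 8.5% → €2.27
Road atlas €16.86: printed books → 8.5% → €1.43
Tax on printed books = €2.27 + €1.43 = €3.70

€3.70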